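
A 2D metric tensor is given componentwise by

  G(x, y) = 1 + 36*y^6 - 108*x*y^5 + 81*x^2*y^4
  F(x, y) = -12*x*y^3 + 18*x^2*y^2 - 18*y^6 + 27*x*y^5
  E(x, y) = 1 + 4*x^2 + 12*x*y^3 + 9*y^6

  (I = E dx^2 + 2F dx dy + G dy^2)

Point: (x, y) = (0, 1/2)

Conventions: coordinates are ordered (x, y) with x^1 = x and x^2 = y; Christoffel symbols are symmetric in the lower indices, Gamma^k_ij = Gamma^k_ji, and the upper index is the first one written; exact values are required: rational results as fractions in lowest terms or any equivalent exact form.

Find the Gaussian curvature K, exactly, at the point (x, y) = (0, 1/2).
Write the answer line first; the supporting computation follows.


Answer: K = -57600/11881

E = 73/64, F = -9/32, G = 25/16, EG - F^2 = 109/64 at the point
E_x = 3/2, E_y = 27/16, F_x = -21/32, F_y = -27/8, G_x = -27/8, G_y = 27/4
E_yy = 135/8, F_xy = -9/16, G_xx = 81/8
Using the Brioschi determinant formula for K from the metric derivatives:
M1 = [[-E_yy/2 + F_xy - G_xx/2, E_x/2, F_x - E_y/2], [F_y - G_x/2, E, F], [G_y/2, F, G]] = [[-225/16, 3/4, -3/2], [-27/16, 73/64, -9/32], [27/8, -9/32, 25/16]]; det M1 = -18045/1024
M2 = [[0, E_y/2, G_x/2], [E_y/2, E, F], [G_x/2, F, G]] = [[0, 27/32, -27/16], [27/32, 73/64, -9/32], [-27/16, -9/32, 25/16]]; det M2 = -3645/1024
det M1 - det M2 = -225/16; K = -225/16 / (109/64)^2 = -57600/11881


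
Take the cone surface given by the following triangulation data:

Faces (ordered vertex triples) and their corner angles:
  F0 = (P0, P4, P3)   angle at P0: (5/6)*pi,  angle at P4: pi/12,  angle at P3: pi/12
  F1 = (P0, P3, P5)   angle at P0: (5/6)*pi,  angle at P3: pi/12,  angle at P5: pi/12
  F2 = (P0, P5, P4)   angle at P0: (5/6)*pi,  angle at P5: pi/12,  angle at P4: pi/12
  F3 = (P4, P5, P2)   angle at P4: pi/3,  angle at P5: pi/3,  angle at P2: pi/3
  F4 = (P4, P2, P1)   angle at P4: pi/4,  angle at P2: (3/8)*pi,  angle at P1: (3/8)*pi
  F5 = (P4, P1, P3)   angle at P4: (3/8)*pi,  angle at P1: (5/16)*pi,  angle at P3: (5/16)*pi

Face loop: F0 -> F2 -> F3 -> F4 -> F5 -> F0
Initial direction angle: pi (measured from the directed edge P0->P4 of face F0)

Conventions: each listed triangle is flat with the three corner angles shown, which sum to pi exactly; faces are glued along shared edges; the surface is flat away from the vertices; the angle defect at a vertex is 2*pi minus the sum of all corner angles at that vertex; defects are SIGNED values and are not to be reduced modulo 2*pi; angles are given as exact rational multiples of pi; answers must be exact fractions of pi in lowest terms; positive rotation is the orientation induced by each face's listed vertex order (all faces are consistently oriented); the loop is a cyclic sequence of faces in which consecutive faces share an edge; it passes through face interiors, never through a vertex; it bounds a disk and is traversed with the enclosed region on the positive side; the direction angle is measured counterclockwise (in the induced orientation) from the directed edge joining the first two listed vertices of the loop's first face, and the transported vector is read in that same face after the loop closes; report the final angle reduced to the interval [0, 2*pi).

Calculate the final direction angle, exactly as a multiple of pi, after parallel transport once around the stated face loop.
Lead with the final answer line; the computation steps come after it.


Answer: final direction angle = (15/8)*pi

enclosed vertex P4: corner angles sum to (9/8)*pi, defect = 2*pi - (9/8)*pi = (7/8)*pi
by Gauss-Bonnet the loop rotates the vector by the enclosed defect sum (positive orientation, mod 2*pi)
final angle = pi + (7/8)*pi = (15/8)*pi (mod 2*pi)


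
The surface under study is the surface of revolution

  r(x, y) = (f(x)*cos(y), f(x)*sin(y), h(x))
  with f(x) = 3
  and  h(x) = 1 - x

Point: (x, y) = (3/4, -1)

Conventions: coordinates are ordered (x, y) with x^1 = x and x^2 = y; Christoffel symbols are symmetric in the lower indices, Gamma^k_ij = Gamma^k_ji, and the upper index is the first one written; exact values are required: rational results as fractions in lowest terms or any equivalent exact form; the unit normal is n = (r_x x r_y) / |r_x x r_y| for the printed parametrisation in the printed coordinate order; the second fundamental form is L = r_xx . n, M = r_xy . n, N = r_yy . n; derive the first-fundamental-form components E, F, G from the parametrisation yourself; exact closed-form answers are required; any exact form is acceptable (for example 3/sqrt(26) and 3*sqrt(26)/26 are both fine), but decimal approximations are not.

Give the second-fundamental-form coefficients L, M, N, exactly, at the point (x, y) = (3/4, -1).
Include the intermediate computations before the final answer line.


f = 3, f' = 0, f'' = 0, h' = -1, h'' = 0
E = 1, F = 0, G = 9; answer radicand W^2 = 1
unnormalised second-form numerators: l = 0, m = 0, n = -3; L = l/sqrt(1), and similarly M = m/sqrt(W^2), N = n/sqrt(W^2)

Answer: L = 0, M = 0, N = -3


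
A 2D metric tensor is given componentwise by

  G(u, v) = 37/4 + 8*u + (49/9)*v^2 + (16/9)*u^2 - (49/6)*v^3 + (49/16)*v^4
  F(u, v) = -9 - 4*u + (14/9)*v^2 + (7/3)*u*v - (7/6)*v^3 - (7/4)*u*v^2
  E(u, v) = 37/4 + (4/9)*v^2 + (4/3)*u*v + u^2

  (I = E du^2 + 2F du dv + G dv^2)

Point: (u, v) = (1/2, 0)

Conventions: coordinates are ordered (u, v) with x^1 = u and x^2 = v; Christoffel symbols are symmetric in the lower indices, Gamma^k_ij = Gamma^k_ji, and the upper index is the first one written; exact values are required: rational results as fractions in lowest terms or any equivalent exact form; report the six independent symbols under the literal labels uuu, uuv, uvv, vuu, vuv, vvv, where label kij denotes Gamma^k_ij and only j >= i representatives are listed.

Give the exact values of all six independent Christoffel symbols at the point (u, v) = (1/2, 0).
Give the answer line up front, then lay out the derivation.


Answer: Gamma_uuu = -2939/655, Gamma_uuv = 12602/1965, Gamma_uvv = -33031/5895, Gamma_vuu = -2568/655, Gamma_vuv = 3608/655, Gamma_vvv = -2948/655

E = 19/2, F = -11, G = 493/36 at the point
E_u = 1, E_v = 2/3, F_u = -4, F_v = 7/6, G_u = 88/9, G_v = 0
EG - F^2 = 655/72;  g^inv = (72/655) * [[493/36, 11], [11, 19/2]]
first-kind symbols [ij,l] = (1/2)(d_i g_jl + d_j g_il - d_l g_ij): [uu,u] = E_u/2 = 1/2, [uu,v] = F_u - E_v/2 = -13/3, [uv,u] = E_v/2 = 1/3, [uv,v] = G_u/2 = 44/9, [vv,u] = F_v - G_u/2 = -67/18, [vv,v] = G_v/2 = 0
Gamma^u_ij = (G*[ij,u] - F*[ij,v])/(EG - F^2), Gamma^v_ij = (E*[ij,v] - F*[ij,u])/(EG - F^2)


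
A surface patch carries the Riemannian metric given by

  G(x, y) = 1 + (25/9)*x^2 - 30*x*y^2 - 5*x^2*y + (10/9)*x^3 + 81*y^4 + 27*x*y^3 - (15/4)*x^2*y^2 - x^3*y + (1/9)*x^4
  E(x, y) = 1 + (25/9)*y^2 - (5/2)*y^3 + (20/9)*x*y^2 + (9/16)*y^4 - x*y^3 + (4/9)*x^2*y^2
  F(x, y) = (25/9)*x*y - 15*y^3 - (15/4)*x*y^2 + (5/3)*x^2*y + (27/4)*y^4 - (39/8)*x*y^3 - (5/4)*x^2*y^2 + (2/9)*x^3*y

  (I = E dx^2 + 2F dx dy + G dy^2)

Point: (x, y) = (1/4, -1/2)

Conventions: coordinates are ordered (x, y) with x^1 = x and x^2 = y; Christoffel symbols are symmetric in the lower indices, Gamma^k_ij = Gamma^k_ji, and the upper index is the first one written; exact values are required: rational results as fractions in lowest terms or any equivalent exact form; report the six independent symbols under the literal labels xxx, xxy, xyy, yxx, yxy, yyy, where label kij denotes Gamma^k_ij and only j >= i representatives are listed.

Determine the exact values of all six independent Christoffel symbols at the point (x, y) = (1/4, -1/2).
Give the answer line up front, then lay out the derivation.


Answer: Gamma_xxx = 848/11197, Gamma_xxy = -6572/11197, Gamma_xyy = -21942/11197, Gamma_yxx = 1248/11197, Gamma_yxy = -9672/11197, Gamma_yyy = -32292/11197

E = 5113/2304, F = 689/384, G = 233/64 at the point
E_x = 53/72, E_y = -1643/288, F_x = -1331/576, F_y = -5269/384, G_x = -403/48, G_y = -897/32
EG - F^2 = 11197/2304;  g^inv = (2304/11197) * [[233/64, -689/384], [-689/384, 5113/2304]]
first-kind symbols [ij,l] = (1/2)(d_i g_jl + d_j g_il - d_l g_ij): [xx,x] = E_x/2 = 53/144, [xx,y] = F_x - E_y/2 = 13/24, [xy,x] = E_y/2 = -1643/576, [xy,y] = G_x/2 = -403/96, [yy,x] = F_y - G_x/2 = -1219/128, [yy,y] = G_y/2 = -897/64
Gamma^x_ij = (G*[ij,x] - F*[ij,y])/(EG - F^2), Gamma^y_ij = (E*[ij,y] - F*[ij,x])/(EG - F^2)


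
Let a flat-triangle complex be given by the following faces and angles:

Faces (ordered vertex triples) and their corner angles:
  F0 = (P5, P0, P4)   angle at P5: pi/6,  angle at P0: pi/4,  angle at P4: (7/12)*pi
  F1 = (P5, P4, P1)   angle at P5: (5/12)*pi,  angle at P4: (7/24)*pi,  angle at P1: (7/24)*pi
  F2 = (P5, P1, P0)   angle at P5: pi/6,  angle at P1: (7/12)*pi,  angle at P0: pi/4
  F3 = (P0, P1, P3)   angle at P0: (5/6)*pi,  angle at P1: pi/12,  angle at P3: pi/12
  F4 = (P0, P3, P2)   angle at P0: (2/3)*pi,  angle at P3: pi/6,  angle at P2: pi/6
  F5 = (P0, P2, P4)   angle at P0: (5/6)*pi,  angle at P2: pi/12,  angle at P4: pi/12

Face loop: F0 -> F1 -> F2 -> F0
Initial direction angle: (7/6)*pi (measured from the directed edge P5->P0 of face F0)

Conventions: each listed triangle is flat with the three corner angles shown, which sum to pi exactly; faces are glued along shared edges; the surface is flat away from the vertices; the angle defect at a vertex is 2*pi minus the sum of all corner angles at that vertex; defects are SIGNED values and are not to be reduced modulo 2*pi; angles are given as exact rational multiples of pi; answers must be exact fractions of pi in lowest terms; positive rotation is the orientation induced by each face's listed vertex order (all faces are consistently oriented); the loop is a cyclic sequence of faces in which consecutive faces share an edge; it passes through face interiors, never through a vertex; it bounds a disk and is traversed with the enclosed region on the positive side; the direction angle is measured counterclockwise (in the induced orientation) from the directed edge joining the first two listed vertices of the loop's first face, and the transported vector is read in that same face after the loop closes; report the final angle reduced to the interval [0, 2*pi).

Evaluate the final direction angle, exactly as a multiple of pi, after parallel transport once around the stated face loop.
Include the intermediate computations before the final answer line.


enclosed vertex P5: corner angles sum to (3/4)*pi, defect = 2*pi - (3/4)*pi = (5/4)*pi
adding the enclosed defects to the starting angle (mod 2*pi, induced orientation) gives the holonomy
final angle = (7/6)*pi + (5/4)*pi = (5/12)*pi (mod 2*pi)

Answer: final direction angle = (5/12)*pi


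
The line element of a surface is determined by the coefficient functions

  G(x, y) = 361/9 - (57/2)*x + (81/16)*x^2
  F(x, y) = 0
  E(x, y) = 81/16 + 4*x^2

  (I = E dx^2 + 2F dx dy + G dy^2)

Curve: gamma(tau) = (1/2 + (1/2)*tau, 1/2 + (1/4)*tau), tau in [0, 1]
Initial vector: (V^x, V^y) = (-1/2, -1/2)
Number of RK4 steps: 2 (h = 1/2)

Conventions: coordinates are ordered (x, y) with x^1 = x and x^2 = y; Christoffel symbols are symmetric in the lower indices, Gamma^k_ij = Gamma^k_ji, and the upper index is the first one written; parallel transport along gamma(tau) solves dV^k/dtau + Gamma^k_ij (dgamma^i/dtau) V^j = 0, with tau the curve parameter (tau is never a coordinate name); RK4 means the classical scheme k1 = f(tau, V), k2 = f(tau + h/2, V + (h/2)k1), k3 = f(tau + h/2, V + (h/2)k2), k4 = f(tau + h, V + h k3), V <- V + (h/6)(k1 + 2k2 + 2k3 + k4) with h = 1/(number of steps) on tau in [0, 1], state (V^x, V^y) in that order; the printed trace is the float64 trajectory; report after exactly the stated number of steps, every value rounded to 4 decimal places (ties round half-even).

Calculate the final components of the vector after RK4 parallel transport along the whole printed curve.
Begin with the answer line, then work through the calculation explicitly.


Answer: V^x = -0.2216, V^y = -0.6863

gamma'(tau) = (1/2, 1/4); f(tau, V)^k = -Gamma^k_ij(gamma(tau)) gamma'^i(tau) V^j; h = 1/2; intermediate values shown to 6 dp
curve data and Christoffel symbols at the stage parameters:
  tau = 0.000000: gamma = (0.500000, 0.500000), gamma' = (0.500000, 0.250000); Gamma_xxx = 0.329897, Gamma_xxy = 0.000000, Gamma_xyy = 1.932990, Gamma_yxx = 0.000000, Gamma_yxy = -0.432000, Gamma_yyy = 0.000000
  tau = 0.250000: gamma = (0.625000, 0.562500), gamma' = (0.500000, 0.250000); Gamma_xxx = 0.377358, Gamma_xxy = 0.000000, Gamma_xyy = 1.673349, Gamma_yxx = 0.000000, Gamma_yxy = -0.456660, Gamma_yyy = 0.000000
  tau = 0.500000: gamma = (0.750000, 0.625000), gamma' = (0.500000, 0.250000); Gamma_xxx = 0.410256, Gamma_xxy = 0.000000, Gamma_xyy = 1.429487, Gamma_yxx = 0.000000, Gamma_yxy = -0.484305, Gamma_yyy = 0.000000
  tau = 0.750000: gamma = (0.875000, 0.687500), gamma' = (0.500000, 0.250000); Gamma_xxx = 0.430769, Gamma_xxy = 0.000000, Gamma_xyy = 1.208654, Gamma_yxx = 0.000000, Gamma_yxy = -0.515513, Gamma_yyy = 0.000000
  tau = 1.000000: gamma = (1.000000, 0.750000), gamma' = (0.500000, 0.250000); Gamma_xxx = 0.441379, Gamma_xxy = 0.000000, Gamma_xyy = 1.013793, Gamma_yxx = 0.000000, Gamma_yxy = -0.551020, Gamma_yyy = 0.000000
step 0: V^x = -0.5000, V^y = -0.5000
step 1: k1 = (0.324098, -0.162000), k2 = (0.305163, -0.171245), k3 = (0.307023, -0.172313), k4 = (0.280550, -0.183891); V <- V + (h/6)(k1 + 2k2 + 2k3 + k4): V^x = -0.3476, V^y = -0.5861
step 2: k1 = (0.280749, -0.184005), k2 = (0.250740, -0.198674), k3 = (0.253463, -0.200586), k4 = (0.222700, -0.219527); V <- V + (h/6)(k1 + 2k2 + 2k3 + k4): V^x = -0.2216, V^y = -0.6863


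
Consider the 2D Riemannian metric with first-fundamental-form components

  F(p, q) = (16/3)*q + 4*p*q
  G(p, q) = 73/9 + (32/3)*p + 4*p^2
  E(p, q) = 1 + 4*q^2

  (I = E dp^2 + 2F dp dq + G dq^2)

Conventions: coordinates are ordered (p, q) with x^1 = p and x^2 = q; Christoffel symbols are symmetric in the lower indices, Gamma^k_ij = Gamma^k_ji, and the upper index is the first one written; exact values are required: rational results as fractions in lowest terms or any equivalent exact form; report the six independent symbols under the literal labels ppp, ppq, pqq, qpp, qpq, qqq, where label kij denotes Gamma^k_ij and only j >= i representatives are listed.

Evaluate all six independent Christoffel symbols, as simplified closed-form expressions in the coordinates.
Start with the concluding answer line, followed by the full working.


Answer: Gamma_ppp = 0, Gamma_ppq = 36*q/(36*p^2 + 96*p + 36*q^2 + 73), Gamma_pqq = 0, Gamma_qpp = 0, Gamma_qpq = (36*p + 48)/(36*p^2 + 96*p + 36*q^2 + 73), Gamma_qqq = 0

E = 1 + 4*q^2; F = (16/3)*q + 4*p*q; G = 73/9 + (32/3)*p + 4*p^2
Gamma^k_ij = (1/2) g^{kl} (d_i g_jl + d_j g_il - d_l g_ij), with g^inv = (1/(EG-F^2)) [[G, -F], [-F, E]]
first partials: E_p = 0, E_q = 8*q, F_p = 4*q, F_q = 16/3 + 4*p, G_p = 32/3 + 8*p, G_q = 0
D = EG - F^2 = 73/9 + (32/3)*p + 4*q^2 + 4*p^2
expanded: Gamma^p_pp = (G E_p - 2F F_p + F E_q)/(2D), Gamma^p_pq = (G E_q - F G_p)/(2D), Gamma^p_qq = (2G F_q - G G_p - F G_q)/(2D), Gamma^q_pp = (2E F_p - E E_q - F E_p)/(2D), Gamma^q_pq = (E G_p - F E_q)/(2D), Gamma^q_qq = (E G_q - 2F F_q + F G_p)/(2D); substitute and cancel common factors


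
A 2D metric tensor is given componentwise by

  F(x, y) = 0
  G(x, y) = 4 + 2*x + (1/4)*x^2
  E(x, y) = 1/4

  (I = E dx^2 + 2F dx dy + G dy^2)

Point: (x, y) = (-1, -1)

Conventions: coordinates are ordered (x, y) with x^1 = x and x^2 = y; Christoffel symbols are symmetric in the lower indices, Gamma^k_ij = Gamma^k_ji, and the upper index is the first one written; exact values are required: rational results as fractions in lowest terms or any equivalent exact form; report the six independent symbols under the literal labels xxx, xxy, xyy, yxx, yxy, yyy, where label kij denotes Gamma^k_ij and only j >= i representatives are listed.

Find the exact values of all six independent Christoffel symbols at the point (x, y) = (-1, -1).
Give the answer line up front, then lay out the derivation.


Answer: Gamma_xxx = 0, Gamma_xxy = 0, Gamma_xyy = -3, Gamma_yxx = 0, Gamma_yxy = 1/3, Gamma_yyy = 0

E = 1/4, F = 0, G = 9/4 at the point
E_x = 0, E_y = 0, F_x = 0, F_y = 0, G_x = 3/2, G_y = 0
EG - F^2 = 9/16;  g^inv = (16/9) * [[9/4, 0], [0, 1/4]]
first-kind symbols [ij,l] = (1/2)(d_i g_jl + d_j g_il - d_l g_ij): [xx,x] = E_x/2 = 0, [xx,y] = F_x - E_y/2 = 0, [xy,x] = E_y/2 = 0, [xy,y] = G_x/2 = 3/4, [yy,x] = F_y - G_x/2 = -3/4, [yy,y] = G_y/2 = 0
Gamma^x_ij = (G*[ij,x] - F*[ij,y])/(EG - F^2), Gamma^y_ij = (E*[ij,y] - F*[ij,x])/(EG - F^2)


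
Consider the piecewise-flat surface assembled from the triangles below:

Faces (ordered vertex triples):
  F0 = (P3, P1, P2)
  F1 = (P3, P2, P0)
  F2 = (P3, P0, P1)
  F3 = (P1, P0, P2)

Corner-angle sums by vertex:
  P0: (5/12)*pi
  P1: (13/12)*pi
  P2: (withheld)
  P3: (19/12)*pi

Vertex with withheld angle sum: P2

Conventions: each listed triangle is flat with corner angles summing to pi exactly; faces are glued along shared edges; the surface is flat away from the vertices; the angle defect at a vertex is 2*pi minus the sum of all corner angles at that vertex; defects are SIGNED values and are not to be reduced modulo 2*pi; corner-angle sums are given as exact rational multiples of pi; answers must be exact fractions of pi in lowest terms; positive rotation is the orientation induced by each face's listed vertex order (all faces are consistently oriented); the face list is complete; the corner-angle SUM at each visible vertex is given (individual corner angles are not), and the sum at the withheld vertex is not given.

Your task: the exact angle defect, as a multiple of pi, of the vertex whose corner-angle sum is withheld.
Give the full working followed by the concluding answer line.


V = 4, E = 6, F = 4; chi = V - E + F = 2
Gauss-Bonnet: total defect = 2*pi*chi = 4*pi; visible defects sum to (35/12)*pi

Answer: defect(P2) = (13/12)*pi


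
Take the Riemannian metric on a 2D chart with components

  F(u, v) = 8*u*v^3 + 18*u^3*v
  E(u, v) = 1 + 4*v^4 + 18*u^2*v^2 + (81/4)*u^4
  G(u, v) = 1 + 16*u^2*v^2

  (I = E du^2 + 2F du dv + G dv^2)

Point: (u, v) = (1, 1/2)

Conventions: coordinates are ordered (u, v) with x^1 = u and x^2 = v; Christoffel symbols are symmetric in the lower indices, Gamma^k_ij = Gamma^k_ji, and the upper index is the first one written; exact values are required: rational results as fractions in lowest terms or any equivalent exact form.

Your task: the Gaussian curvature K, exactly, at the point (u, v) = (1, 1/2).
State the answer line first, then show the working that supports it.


Answer: K = 8/225

E = 26, F = 10, G = 5, EG - F^2 = 30 at the point
E_u = 90, E_v = 20, F_u = 28, F_v = 24, G_u = 8, G_v = 16
E_vv = 48, F_uv = 60, G_uu = 8
K follows from Brioschi's formula, (det M1 - det M2)/(EG - F^2)^2.
M1 = [[-E_vv/2 + F_uv - G_uu/2, E_u/2, F_u - E_v/2], [F_v - G_u/2, E, F], [G_v/2, F, G]] = [[32, 45, 18], [20, 26, 10], [8, 10, 5]]; det M1 = -84
M2 = [[0, E_v/2, G_u/2], [E_v/2, E, F], [G_u/2, F, G]] = [[0, 10, 4], [10, 26, 10], [4, 10, 5]]; det M2 = -116
det M1 - det M2 = 32; K = 32 / (30)^2 = 8/225


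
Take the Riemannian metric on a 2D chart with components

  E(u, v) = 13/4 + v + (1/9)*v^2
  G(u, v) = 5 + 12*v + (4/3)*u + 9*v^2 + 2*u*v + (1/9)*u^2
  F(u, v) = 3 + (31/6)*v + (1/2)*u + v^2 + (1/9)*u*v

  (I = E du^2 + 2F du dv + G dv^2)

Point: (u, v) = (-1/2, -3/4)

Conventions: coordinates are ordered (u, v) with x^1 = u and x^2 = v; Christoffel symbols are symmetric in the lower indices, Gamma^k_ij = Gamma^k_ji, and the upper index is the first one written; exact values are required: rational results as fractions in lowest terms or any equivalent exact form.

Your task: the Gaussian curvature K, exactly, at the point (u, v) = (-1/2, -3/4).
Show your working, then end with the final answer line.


E = 41/16, F = -25/48, G = 169/144, EG - F^2 = 197/72 at the point
E_u = 0, E_v = 5/6, F_u = 5/12, F_v = 65/18, G_u = -5/18, G_v = -5/2
E_vv = 2/9, F_uv = 1/9, G_uu = 2/9
By Brioschi, K is (det M1 - det M2) divided by (EG - F^2) squared.
M1 = [[-E_vv/2 + F_uv - G_uu/2, E_u/2, F_u - E_v/2], [F_v - G_u/2, E, F], [G_v/2, F, G]] = [[-1/9, 0, 0], [15/4, 41/16, -25/48], [-5/4, -25/48, 169/144]]; det M1 = -197/648
M2 = [[0, E_v/2, G_u/2], [E_v/2, E, F], [G_u/2, F, G]] = [[0, 5/12, -5/36], [5/12, 41/16, -25/48], [-5/36, -25/48, 169/144]]; det M2 = -125/648
det M1 - det M2 = -1/9; K = -1/9 / (197/72)^2 = -576/38809

Answer: K = -576/38809


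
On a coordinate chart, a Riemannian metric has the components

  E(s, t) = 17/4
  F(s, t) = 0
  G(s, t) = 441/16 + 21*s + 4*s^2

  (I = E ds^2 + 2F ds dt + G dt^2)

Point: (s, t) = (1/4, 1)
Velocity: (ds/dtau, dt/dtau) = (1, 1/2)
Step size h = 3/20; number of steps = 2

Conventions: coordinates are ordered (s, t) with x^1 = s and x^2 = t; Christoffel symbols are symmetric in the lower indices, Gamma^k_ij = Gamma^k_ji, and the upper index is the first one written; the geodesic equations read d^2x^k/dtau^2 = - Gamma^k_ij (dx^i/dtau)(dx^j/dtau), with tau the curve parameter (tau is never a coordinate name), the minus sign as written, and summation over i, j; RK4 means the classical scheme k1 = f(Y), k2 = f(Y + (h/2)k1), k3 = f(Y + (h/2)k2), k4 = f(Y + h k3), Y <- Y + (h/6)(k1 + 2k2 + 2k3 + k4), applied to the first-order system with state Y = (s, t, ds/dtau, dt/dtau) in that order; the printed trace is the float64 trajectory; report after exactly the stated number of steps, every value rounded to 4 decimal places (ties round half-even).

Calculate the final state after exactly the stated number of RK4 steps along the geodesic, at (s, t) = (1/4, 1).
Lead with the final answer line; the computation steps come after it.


Answer: s = 0.5774, t = 1.1350, ds/dtau = 1.1736, dt/dtau = 0.4030

f(Y) = (ds/dtau, dt/dtau, -Gamma^s_ij Y'^i Y'^j, -Gamma^t_ij Y'^i Y'^j) with the Gammas evaluated at the stage position; h = 0.150000; intermediate values shown to 6 dp
step 0: s = 0.2500, t = 1.0000, ds/dtau = 1.0000, dt/dtau = 0.5000
step 1:
  k1: at (s, t) = (0.250000, 1.000000), (ds/dtau, dt/dtau) = (1.000000, 0.500000); Gamma_sss = 0.000000, Gamma_sst = 0.000000, Gamma_stt = -2.705882, Gamma_tss = 0.000000, Gamma_tst = 0.347826, Gamma_ttt = 0.000000; k1 = (1.000000, 0.500000, 0.676471, -0.347826)
  k2: at (s, t) = (0.325000, 1.037500), (ds/dtau, dt/dtau) = (1.050735, 0.473913); Gamma_sss = 0.000000, Gamma_sst = 0.000000, Gamma_stt = -2.776471, Gamma_tss = 0.000000, Gamma_tst = 0.338983, Gamma_ttt = 0.000000; k2 = (1.050735, 0.473913, 0.623577, -0.337598)
  k3: at (s, t) = (0.328805, 1.035543), (ds/dtau, dt/dtau) = (1.046768, 0.474680); Gamma_sss = 0.000000, Gamma_sst = 0.000000, Gamma_stt = -2.780052, Gamma_tss = 0.000000, Gamma_tst = 0.338546, Gamma_ttt = 0.000000; k3 = (1.046768, 0.474680, 0.626405, -0.336434)
  k4: at (s, t) = (0.407015, 1.071202), (ds/dtau, dt/dtau) = (1.093961, 0.449535); Gamma_sss = 0.000000, Gamma_sst = 0.000000, Gamma_stt = -2.853661, Gamma_tss = 0.000000, Gamma_tst = 0.329814, Gamma_ttt = 0.000000; k4 = (1.093961, 0.449535, 0.576673, -0.324387)
  Y <- Y + (h/6)(k1 + 2k2 + 2k3 + k4): s = 0.4072, t = 1.0712, ds/dtau = 1.0938, dt/dtau = 0.4495
step 2:
  k1: at (s, t) = (0.407224, 1.071168), (ds/dtau, dt/dtau) = (1.093828, 0.449493); Gamma_sss = 0.000000, Gamma_sst = 0.000000, Gamma_stt = -2.853858, Gamma_tss = 0.000000, Gamma_tst = 0.329791, Gamma_ttt = 0.000000; k1 = (1.093828, 0.449493, 0.576605, -0.324295)
  k2: at (s, t) = (0.489261, 1.104880), (ds/dtau, dt/dtau) = (1.137073, 0.425171); Gamma_sss = 0.000000, Gamma_sst = 0.000000, Gamma_stt = -2.931069, Gamma_tss = 0.000000, Gamma_tst = 0.321103, Gamma_ttt = 0.000000; k2 = (1.137073, 0.425171, 0.529850, -0.310475)
  k3: at (s, t) = (0.492505, 1.103056), (ds/dtau, dt/dtau) = (1.133566, 0.426207); Gamma_sss = 0.000000, Gamma_sst = 0.000000, Gamma_stt = -2.934122, Gamma_tss = 0.000000, Gamma_tst = 0.320769, Gamma_ttt = 0.000000; k3 = (1.133566, 0.426207, 0.532991, -0.309949)
  k4: at (s, t) = (0.577259, 1.135099), (ds/dtau, dt/dtau) = (1.173776, 0.403001); Gamma_sss = 0.000000, Gamma_sst = 0.000000, Gamma_stt = -3.013891, Gamma_tss = 0.000000, Gamma_tst = 0.312280, Gamma_ttt = 0.000000; k4 = (1.173776, 0.403001, 0.489485, -0.295437)
  Y <- Y + (h/6)(k1 + 2k2 + 2k3 + k4): s = 0.5774, t = 1.1350, ds/dtau = 1.1736, dt/dtau = 0.4030


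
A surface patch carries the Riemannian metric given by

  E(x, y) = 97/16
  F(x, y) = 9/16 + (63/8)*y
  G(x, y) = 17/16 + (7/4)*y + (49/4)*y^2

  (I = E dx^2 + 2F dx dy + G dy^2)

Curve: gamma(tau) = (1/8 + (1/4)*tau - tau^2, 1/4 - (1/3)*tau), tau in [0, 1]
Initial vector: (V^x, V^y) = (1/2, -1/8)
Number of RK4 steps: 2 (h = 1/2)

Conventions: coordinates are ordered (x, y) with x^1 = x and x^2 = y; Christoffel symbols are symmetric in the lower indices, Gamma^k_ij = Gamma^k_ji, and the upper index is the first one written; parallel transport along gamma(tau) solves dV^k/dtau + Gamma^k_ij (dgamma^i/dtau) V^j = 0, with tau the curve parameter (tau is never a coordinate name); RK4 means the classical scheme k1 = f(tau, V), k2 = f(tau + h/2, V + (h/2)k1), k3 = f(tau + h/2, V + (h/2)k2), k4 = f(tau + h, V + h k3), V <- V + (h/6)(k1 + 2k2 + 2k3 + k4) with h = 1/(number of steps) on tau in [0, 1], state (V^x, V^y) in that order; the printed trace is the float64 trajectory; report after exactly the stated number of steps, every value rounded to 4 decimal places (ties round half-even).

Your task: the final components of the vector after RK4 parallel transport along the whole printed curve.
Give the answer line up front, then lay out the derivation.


Answer: V^x = 0.4457, V^y = -0.1374

gamma'(tau) = (1/4 - 2*tau, -1/3); f(tau, V)^k = -Gamma^k_ij(gamma(tau)) gamma'^i(tau) V^j; h = 1/2; intermediate values shown to 6 dp
curve data and Christoffel symbols at the stage parameters:
  tau = 0.000000: gamma = (0.125000, 0.250000), gamma' = (0.250000, -0.333333); Gamma_xxx = 0.000000, Gamma_xxy = 0.000000, Gamma_xyy = 1.074627, Gamma_yxx = 0.000000, Gamma_yxy = 0.000000, Gamma_yyy = 0.537313
  tau = 0.250000: gamma = (0.125000, 0.166667), gamma' = (-0.250000, -0.333333); Gamma_xxx = 0.000000, Gamma_xxy = 0.000000, Gamma_xyy = 1.165468, Gamma_yxx = 0.000000, Gamma_yxy = 0.000000, Gamma_yyy = 0.431655
  tau = 0.500000: gamma = (0.000000, 0.083333), gamma' = (-0.750000, -0.333333); Gamma_xxx = 0.000000, Gamma_xxy = 0.000000, Gamma_xyy = 1.239006, Gamma_yxx = 0.000000, Gamma_yxy = 0.000000, Gamma_yyy = 0.298279
  tau = 0.750000: gamma = (-0.250000, 0.000000), gamma' = (-1.250000, -0.333333); Gamma_xxx = 0.000000, Gamma_xxy = 0.000000, Gamma_xyy = 1.285714, Gamma_yxx = 0.000000, Gamma_yxy = 0.000000, Gamma_yyy = 0.142857
  tau = 1.000000: gamma = (-0.625000, -0.083333), gamma' = (-1.750000, -0.333333); Gamma_xxx = 0.000000, Gamma_xxy = 0.000000, Gamma_xyy = 1.298597, Gamma_yxx = 0.000000, Gamma_yxy = 0.000000, Gamma_yyy = -0.024048
step 0: V^x = 0.5000, V^y = -0.1250
step 1: k1 = (-0.044776, -0.022388), k2 = (-0.050736, -0.018791), k3 = (-0.050386, -0.018662), k4 = (-0.055479, -0.013356); V <- V + (h/6)(k1 + 2k2 + 2k3 + k4): V^x = 0.4748, V^y = -0.1342
step 2: k1 = (-0.055433, -0.013345), k2 = (-0.058953, -0.006550), k3 = (-0.058225, -0.006469), k4 = (-0.059500, 0.001102); V <- V + (h/6)(k1 + 2k2 + 2k3 + k4): V^x = 0.4457, V^y = -0.1374


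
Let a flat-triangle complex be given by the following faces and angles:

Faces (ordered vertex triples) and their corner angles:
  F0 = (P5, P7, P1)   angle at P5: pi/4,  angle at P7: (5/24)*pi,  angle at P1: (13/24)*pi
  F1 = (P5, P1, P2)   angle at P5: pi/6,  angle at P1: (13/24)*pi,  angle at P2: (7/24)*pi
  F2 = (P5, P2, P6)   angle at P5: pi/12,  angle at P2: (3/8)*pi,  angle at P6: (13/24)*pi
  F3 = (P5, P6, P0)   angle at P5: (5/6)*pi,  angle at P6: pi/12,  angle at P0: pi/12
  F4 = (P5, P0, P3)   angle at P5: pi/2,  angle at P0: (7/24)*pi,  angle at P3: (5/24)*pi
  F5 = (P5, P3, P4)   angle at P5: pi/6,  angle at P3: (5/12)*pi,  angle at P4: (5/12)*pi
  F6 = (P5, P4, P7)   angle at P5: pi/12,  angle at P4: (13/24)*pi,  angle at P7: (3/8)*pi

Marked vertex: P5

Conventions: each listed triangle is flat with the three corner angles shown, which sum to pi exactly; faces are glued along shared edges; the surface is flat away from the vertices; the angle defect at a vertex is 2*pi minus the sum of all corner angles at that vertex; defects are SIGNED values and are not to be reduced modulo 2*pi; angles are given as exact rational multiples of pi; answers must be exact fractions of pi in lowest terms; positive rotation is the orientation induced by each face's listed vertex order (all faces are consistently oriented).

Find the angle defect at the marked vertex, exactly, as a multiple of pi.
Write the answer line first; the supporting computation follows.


Answer: defect(P5) = -pi/12

Sum of corner angles at P5: (25/12)*pi
defect = 2*pi - (25/12)*pi


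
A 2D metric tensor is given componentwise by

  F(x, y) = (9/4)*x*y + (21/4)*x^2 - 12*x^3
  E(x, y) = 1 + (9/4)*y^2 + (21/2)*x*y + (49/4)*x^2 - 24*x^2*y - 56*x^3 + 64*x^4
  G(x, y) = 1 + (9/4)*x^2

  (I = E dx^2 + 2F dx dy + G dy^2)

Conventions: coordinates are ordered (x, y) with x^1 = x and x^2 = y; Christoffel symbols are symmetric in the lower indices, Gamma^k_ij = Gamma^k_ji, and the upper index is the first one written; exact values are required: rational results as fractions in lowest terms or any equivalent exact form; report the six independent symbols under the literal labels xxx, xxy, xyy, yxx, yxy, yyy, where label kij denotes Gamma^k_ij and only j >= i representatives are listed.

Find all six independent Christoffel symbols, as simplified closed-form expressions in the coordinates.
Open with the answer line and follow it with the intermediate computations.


Answer: Gamma_xxx = (512*x^3 - 336*x^2 - 96*x*y + 49*x + 21*y)/(256*x^4 - 224*x^3 - 96*x^2*y + 58*x^2 + 42*x*y + 9*y^2 + 4), Gamma_xxy = (-48*x^2 + 21*x + 9*y)/(256*x^4 - 224*x^3 - 96*x^2*y + 58*x^2 + 42*x*y + 9*y^2 + 4), Gamma_xyy = 0, Gamma_yxx = (-96*x^2 + 21*x)/(256*x^4 - 224*x^3 - 96*x^2*y + 58*x^2 + 42*x*y + 9*y^2 + 4), Gamma_yxy = 9*x/(256*x^4 - 224*x^3 - 96*x^2*y + 58*x^2 + 42*x*y + 9*y^2 + 4), Gamma_yyy = 0

E = 1 + (9/4)*y^2 + (21/2)*x*y + (49/4)*x^2 - 24*x^2*y - 56*x^3 + 64*x^4; F = (9/4)*x*y + (21/4)*x^2 - 12*x^3; G = 1 + (9/4)*x^2
Gamma^k_ij = (1/2) g^{kl} (d_i g_jl + d_j g_il - d_l g_ij), with g^inv = (1/(EG-F^2)) [[G, -F], [-F, E]]
first partials: E_x = (21/2)*y + (49/2)*x - 48*x*y - 168*x^2 + 256*x^3, E_y = (9/2)*y + (21/2)*x - 24*x^2, F_x = (9/4)*y + (21/2)*x - 36*x^2, F_y = (9/4)*x, G_x = (9/2)*x, G_y = 0
D = EG - F^2 = 1 + (9/4)*y^2 + (21/2)*x*y + (29/2)*x^2 - 24*x^2*y - 56*x^3 + 64*x^4
expanded: Gamma^x_xx = (G E_x - 2F F_x + F E_y)/(2D), Gamma^x_xy = (G E_y - F G_x)/(2D), Gamma^x_yy = (2G F_y - G G_x - F G_y)/(2D), Gamma^y_xx = (2E F_x - E E_y - F E_x)/(2D), Gamma^y_xy = (E G_x - F E_y)/(2D), Gamma^y_yy = (E G_y - 2F F_y + F G_x)/(2D); substitute and cancel common factors


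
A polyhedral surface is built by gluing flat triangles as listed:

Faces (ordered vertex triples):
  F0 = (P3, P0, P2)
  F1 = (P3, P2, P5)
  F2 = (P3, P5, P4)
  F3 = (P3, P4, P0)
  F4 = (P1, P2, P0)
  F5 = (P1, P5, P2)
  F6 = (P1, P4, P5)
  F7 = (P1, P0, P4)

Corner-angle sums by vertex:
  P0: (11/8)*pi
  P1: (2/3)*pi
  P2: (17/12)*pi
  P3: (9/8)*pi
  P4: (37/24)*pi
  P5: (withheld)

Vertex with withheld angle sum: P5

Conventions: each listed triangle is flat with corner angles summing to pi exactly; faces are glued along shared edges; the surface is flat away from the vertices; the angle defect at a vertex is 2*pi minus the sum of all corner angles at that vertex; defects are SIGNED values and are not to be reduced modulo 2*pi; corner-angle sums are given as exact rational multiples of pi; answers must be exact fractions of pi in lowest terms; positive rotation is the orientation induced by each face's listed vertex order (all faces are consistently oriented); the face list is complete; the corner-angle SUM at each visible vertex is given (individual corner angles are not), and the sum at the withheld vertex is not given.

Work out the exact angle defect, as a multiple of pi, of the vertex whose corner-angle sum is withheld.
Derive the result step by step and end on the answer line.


V = 6, E = 12, F = 8; chi = V - E + F = 2
Gauss-Bonnet: total defect = 2*pi*chi = 4*pi; visible defects sum to (31/8)*pi

Answer: defect(P5) = pi/8


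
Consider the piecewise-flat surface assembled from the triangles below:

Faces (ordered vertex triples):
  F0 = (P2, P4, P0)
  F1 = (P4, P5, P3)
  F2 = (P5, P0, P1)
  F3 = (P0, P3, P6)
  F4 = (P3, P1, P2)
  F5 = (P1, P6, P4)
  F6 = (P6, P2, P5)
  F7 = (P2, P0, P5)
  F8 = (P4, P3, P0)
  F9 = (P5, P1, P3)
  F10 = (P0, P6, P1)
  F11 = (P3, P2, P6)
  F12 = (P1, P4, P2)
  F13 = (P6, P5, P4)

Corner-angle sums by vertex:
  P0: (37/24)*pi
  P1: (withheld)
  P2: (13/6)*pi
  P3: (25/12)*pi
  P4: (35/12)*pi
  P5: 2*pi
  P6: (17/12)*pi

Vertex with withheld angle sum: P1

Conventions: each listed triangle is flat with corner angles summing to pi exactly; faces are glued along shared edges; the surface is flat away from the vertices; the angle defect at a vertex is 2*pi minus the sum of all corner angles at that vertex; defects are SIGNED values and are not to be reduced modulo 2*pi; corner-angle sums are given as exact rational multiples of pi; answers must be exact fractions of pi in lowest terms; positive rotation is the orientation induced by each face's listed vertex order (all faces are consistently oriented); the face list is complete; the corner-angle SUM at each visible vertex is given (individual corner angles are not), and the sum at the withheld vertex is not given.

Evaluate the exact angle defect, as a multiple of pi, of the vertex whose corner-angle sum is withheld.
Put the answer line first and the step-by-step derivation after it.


Answer: defect(P1) = pi/8

V = 7, E = 21, F = 14; chi = V - E + F = 0
Gauss-Bonnet: total defect = 2*pi*chi = 0; visible defects sum to -pi/8


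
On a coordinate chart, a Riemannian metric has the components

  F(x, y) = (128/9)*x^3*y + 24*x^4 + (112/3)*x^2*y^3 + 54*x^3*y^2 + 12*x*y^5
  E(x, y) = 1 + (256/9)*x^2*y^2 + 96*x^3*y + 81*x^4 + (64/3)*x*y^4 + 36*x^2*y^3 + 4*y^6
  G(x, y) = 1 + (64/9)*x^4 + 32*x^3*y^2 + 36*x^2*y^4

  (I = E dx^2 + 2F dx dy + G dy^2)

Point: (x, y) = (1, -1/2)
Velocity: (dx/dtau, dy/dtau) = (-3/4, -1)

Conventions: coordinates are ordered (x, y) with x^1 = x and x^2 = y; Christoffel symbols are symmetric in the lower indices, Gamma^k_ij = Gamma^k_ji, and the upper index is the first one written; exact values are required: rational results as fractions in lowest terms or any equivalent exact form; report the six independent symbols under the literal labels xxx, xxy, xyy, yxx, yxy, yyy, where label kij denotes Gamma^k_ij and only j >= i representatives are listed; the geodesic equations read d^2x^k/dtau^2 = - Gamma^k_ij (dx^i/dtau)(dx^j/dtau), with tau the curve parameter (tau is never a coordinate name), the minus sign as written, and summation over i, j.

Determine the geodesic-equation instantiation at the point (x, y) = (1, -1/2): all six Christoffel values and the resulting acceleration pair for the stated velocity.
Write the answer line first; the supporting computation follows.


Answer: Gamma_xxx = 13432/7973, Gamma_xxy = 5986/7973, Gamma_xyy = -5256/7973, Gamma_yxx = 9200/7973, Gamma_yxy = 4100/7973, Gamma_yyy = -3600/7973; accelerations (d^2x/dtau^2, d^2y/dtau^2) = (-22557/15946, -7725/7973)

E = 5473/144, F = 1825/72, G = 661/36 at the point
E_x = 1679/9, E_y = 2993/36, F_x = 2531/24, F_y = -289/36, G_x = 1025/18, G_y = -50
EG - F^2 = 7973/144;  g^inv = (144/7973) * [[661/36, -1825/72], [-1825/72, 5473/144]]
first-kind symbols [ij,l] = (1/2)(d_i g_jl + d_j g_il - d_l g_ij): [xx,x] = E_x/2 = 1679/18, [xx,y] = F_x - E_y/2 = 575/9, [xy,x] = E_y/2 = 2993/72, [xy,y] = G_x/2 = 1025/36, [yy,x] = F_y - G_x/2 = -73/2, [yy,y] = G_y/2 = -25
Gamma^x_ij = (G*[ij,x] - F*[ij,y])/(EG - F^2), Gamma^y_ij = (E*[ij,y] - F*[ij,x])/(EG - F^2)
Gamma_xxx = 13432/7973, Gamma_xxy = 5986/7973, Gamma_xyy = -5256/7973, Gamma_yxx = 9200/7973, Gamma_yxy = 4100/7973, Gamma_yyy = -3600/7973
d^2x/dtau^2 = -(Gamma_xxx*(-3/4)^2 + 2*Gamma_xxy*(-3/4)*(-1) + Gamma_xyy*(-1)^2) = -22557/15946
d^2y/dtau^2 = -(Gamma_yxx*(-3/4)^2 + 2*Gamma_yxy*(-3/4)*(-1) + Gamma_yyy*(-1)^2) = -7725/7973


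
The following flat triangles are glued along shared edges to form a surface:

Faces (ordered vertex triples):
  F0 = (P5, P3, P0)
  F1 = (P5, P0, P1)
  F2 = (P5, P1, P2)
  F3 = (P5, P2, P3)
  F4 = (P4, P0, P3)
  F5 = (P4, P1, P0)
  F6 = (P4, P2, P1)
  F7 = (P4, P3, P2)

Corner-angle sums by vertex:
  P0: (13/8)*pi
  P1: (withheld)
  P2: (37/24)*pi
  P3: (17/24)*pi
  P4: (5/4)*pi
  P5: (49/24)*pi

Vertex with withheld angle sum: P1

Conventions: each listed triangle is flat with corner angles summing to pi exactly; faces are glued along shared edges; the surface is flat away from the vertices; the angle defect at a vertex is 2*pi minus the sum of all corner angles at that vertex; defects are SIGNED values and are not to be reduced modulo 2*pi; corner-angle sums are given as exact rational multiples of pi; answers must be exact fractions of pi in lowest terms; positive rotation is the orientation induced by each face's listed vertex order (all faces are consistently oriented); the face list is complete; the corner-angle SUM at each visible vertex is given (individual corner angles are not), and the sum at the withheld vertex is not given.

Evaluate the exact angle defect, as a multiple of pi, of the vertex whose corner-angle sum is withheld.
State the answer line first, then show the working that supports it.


Answer: defect(P1) = (7/6)*pi

V = 6, E = 12, F = 8; chi = V - E + F = 2
Gauss-Bonnet: total defect = 2*pi*chi = 4*pi; visible defects sum to (17/6)*pi


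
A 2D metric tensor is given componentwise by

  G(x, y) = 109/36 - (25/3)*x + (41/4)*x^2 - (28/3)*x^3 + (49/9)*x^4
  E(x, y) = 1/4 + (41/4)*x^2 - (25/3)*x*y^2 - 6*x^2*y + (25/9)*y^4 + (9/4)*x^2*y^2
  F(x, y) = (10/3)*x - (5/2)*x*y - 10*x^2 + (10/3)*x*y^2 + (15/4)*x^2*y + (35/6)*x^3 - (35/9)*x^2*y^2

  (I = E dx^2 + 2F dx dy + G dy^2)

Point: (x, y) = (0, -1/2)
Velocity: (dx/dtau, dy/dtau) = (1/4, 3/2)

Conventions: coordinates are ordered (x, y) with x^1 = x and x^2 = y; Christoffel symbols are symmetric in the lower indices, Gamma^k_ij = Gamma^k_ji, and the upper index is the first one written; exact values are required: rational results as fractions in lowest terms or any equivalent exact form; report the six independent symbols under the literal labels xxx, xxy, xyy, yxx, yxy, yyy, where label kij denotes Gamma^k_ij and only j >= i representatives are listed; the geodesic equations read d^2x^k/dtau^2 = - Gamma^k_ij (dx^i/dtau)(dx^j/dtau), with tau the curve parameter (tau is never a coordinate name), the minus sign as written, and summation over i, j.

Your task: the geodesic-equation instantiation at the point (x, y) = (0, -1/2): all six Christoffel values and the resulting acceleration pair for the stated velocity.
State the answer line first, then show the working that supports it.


Answer: Gamma_xxx = -150/61, Gamma_xxy = -100/61, Gamma_xyy = 600/61, Gamma_yxx = 220/109, Gamma_yxy = -150/109, Gamma_yyy = 0; accelerations (d^2x/dtau^2, d^2y/dtau^2) = (-10125/488, 395/436)

E = 61/144, F = 0, G = 109/36 at the point
E_x = -25/12, E_y = -25/18, F_x = 65/12, F_y = 0, G_x = -25/3, G_y = 0
EG - F^2 = 6649/5184;  g^inv = (5184/6649) * [[109/36, 0], [0, 61/144]]
first-kind symbols [ij,l] = (1/2)(d_i g_jl + d_j g_il - d_l g_ij): [xx,x] = E_x/2 = -25/24, [xx,y] = F_x - E_y/2 = 55/9, [xy,x] = E_y/2 = -25/36, [xy,y] = G_x/2 = -25/6, [yy,x] = F_y - G_x/2 = 25/6, [yy,y] = G_y/2 = 0
Gamma^x_ij = (G*[ij,x] - F*[ij,y])/(EG - F^2), Gamma^y_ij = (E*[ij,y] - F*[ij,x])/(EG - F^2)
Gamma_xxx = -150/61, Gamma_xxy = -100/61, Gamma_xyy = 600/61, Gamma_yxx = 220/109, Gamma_yxy = -150/109, Gamma_yyy = 0
d^2x/dtau^2 = -(Gamma_xxx*(1/4)^2 + 2*Gamma_xxy*(1/4)*(3/2) + Gamma_xyy*(3/2)^2) = -10125/488
d^2y/dtau^2 = -(Gamma_yxx*(1/4)^2 + 2*Gamma_yxy*(1/4)*(3/2) + Gamma_yyy*(3/2)^2) = 395/436


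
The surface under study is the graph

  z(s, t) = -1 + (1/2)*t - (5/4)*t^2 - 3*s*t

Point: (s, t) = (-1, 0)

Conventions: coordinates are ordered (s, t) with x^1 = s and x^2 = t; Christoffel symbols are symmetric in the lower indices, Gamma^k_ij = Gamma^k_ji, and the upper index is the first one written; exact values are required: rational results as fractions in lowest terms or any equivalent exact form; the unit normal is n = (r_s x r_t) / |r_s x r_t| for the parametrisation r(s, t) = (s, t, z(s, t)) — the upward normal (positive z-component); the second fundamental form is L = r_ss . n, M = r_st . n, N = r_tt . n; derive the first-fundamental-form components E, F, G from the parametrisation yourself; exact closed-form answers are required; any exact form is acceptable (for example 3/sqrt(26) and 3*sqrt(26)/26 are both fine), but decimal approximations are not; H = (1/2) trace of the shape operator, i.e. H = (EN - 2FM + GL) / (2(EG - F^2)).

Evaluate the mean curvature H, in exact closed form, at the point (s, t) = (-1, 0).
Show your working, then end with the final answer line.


z_s = 0, z_t = 7/2, z_ss = 0, z_st = -3, z_tt = -5/2
E = 1, F = 0, G = 53/4; answer radicand W^2 = 53/4
unnormalised second-form numerators: l = 0, m = -3, n = -5/2; L = l/sqrt(53/4), and similarly M = m/sqrt(W^2), N = n/sqrt(W^2)
H = (E*n - 2*F*m + G*l) / (2*(EG - F^2)*sqrt(W^2)); E*n - 2*F*m + G*l = -5/2, EG - F^2 = 53/4, so H = (-5/53)/sqrt(53/4)

Answer: H = -10*sqrt(53)/2809
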